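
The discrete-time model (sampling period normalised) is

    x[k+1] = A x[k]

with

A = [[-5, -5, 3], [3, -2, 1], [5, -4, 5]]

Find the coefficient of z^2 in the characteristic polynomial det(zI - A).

2

Expand det(zI - A) for the 3×3 matrix.
p(z) = z^3 + 2z^2 - 21z - 74.
(Check: constant term = det(-A) = (-1)^3 det A = -74; coefficient of z^2 = -tr A = 2.)
The coefficient of z^2 is 2.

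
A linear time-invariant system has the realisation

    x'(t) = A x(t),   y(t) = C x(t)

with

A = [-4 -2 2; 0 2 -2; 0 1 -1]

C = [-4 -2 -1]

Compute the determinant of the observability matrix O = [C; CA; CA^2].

816

CA = [[16, 3, -3]]
CA^2 = [[-64, -29, 29]]
Observability matrix O = [C; CA; CA^2] = [[-4, -2, -1], [16, 3, -3], [-64, -29, 29]]
Expanding along the first row, det(O) = (-4)·(3·29 - (-3)·(-29)) - (-2)·(16·29 - (-3)·(-64)) + (-1)·(16·(-29) - 3·(-64)) = (-4)·0 - (-2)·272 + (-1)·(-272) = 816
Since det(O) ≠ 0, rank(O) = 3 and the system is completely observable.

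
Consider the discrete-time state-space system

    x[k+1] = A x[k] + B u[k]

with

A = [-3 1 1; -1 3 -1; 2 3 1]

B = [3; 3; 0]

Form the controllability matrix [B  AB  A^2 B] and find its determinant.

2106

AB = [[-6], [6], [15]]
A^2B = [[39], [9], [21]]
Controllability matrix C = [B  AB  A^2B] = [[3, -6, 39], [3, 6, 9], [0, 15, 21]]
Expanding along the first row, det(C) = 3·(6·21 - 9·15) - (-6)·(3·21 - 9·0) + 39·(3·15 - 6·0) = 3·(-9) - (-6)·63 + 39·45 = 2106
Since det(C) ≠ 0, rank(C) = 3 and the system is completely controllable.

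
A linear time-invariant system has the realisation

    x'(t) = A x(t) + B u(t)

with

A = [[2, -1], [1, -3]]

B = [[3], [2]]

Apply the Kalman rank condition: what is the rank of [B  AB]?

2

AB = [[4], [-3]]
Controllability matrix C = [B  AB] = [[3, 4], [2, -3]]
det(C) = 3·(-3) - 4·2 = -9 - 8 = -17 ≠ 0, so rank(C) = 2.
rank(C) = 2 = n, so the pair (A, B) is completely controllable.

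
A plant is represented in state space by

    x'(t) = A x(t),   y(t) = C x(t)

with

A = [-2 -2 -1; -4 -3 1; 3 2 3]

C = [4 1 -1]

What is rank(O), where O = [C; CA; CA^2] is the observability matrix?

CA = [[-15, -13, -6]]
CA^2 = [[64, 57, -16]]
Observability matrix O = [C; CA; CA^2] = [[4, 1, -1], [-15, -13, -6], [64, 57, -16]]
det(O) = 4·((-13)·(-16) - (-6)·57) - 1·((-15)·(-16) - (-6)·64) + (-1)·((-15)·57 - (-13)·64) = 4·550 - 1·624 + (-1)·(-23) = 1599 ≠ 0, so rank(O) = 3.
rank(O) = 3 = n, so the pair (A, C) is completely observable.

3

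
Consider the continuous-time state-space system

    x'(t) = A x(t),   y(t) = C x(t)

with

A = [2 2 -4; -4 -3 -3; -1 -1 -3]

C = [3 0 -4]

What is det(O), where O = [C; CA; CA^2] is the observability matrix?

-2500

CA = [[10, 10, 0]]
CA^2 = [[-20, -10, -70]]
Observability matrix O = [C; CA; CA^2] = [[3, 0, -4], [10, 10, 0], [-20, -10, -70]]
Expanding along the first row, det(O) = 3·(10·(-70) - 0·(-10)) - 0·(10·(-70) - 0·(-20)) + (-4)·(10·(-10) - 10·(-20)) = 3·(-700) - 0·(-700) + (-4)·100 = -2500
Since det(O) ≠ 0, rank(O) = 3 and the system is completely observable.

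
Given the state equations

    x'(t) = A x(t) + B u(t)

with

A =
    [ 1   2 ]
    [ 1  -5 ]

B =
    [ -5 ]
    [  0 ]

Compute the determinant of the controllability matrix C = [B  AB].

AB = [[-5], [-5]]
Controllability matrix C = [B  AB] = [[-5, -5], [0, -5]]
det(C) = (-5)·(-5) - (-5)·0 = 25 - 0 = 25
Since det(C) ≠ 0, rank(C) = 2 and the system is completely controllable.

25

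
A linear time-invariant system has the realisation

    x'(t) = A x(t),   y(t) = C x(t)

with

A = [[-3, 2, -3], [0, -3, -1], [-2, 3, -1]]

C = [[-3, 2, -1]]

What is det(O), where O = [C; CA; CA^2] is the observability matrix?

CA = [[11, -15, 8]]
CA^2 = [[-49, 91, -26]]
Observability matrix O = [C; CA; CA^2] = [[-3, 2, -1], [11, -15, 8], [-49, 91, -26]]
Expanding along the first row, det(O) = (-3)·((-15)·(-26) - 8·91) - 2·(11·(-26) - 8·(-49)) + (-1)·(11·91 - (-15)·(-49)) = (-3)·(-338) - 2·106 + (-1)·266 = 536
Since det(O) ≠ 0, rank(O) = 3 and the system is completely observable.

536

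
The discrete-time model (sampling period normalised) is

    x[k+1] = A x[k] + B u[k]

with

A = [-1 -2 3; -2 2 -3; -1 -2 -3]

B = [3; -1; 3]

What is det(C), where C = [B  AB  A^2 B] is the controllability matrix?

AB = [[8], [-17], [-10]]
A^2B = [[-4], [-20], [56]]
Controllability matrix C = [B  AB  A^2B] = [[3, 8, -4], [-1, -17, -20], [3, -10, 56]]
Expanding along the first row, det(C) = 3·((-17)·56 - (-20)·(-10)) - 8·((-1)·56 - (-20)·3) + (-4)·((-1)·(-10) - (-17)·3) = 3·(-1152) - 8·4 + (-4)·61 = -3732
Since det(C) ≠ 0, rank(C) = 3 and the system is completely controllable.

-3732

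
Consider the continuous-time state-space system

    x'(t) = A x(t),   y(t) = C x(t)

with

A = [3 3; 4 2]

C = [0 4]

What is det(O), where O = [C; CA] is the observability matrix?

-64

CA = [[16, 8]]
Observability matrix O = [C; CA] = [[0, 4], [16, 8]]
det(O) = 0·8 - 4·16 = 0 - 64 = -64
Since det(O) ≠ 0, rank(O) = 2 and the system is completely observable.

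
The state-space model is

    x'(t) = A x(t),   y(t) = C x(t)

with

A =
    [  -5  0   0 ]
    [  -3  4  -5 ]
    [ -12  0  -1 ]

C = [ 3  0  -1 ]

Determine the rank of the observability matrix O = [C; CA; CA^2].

1

CA = [[-3, 0, 1]]
CA^2 = [[3, 0, -1]]
Observability matrix O = [C; CA; CA^2] = [[3, 0, -1], [-3, 0, 1], [3, 0, -1]]
Every row of O is a scalar multiple of row 1 = [3, 0, -1] (multipliers 1, -1, 1), so the rows span a one-dimensional space.
O ≠ 0, hence rank(O) = 1.
rank(O) = 1 < n = 3, so the pair (A, C) is not completely observable.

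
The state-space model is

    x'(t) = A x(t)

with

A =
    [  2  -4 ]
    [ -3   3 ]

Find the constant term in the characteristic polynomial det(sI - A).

For a 2×2 matrix, det(sI - A) = s^2 - (tr A)s + det A.
tr A = 5, det A = -6.
So p(s) = s^2 - 5s - 6.
The constant term is -6.

-6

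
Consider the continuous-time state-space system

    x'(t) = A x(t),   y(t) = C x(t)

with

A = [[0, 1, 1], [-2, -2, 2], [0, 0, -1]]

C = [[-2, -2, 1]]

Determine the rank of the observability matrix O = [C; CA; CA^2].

3

CA = [[4, 2, -7]]
CA^2 = [[-4, 0, 15]]
Observability matrix O = [C; CA; CA^2] = [[-2, -2, 1], [4, 2, -7], [-4, 0, 15]]
det(O) = (-2)·(2·15 - (-7)·0) - (-2)·(4·15 - (-7)·(-4)) + 1·(4·0 - 2·(-4)) = (-2)·30 - (-2)·32 + 1·8 = 12 ≠ 0, so rank(O) = 3.
rank(O) = 3 = n, so the pair (A, C) is completely observable.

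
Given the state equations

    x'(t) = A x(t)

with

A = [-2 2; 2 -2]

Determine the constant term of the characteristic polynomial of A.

For a 2×2 matrix, det(sI - A) = s^2 - (tr A)s + det A.
tr A = -4, det A = 0.
So p(s) = s^2 + 4s.
The constant term is 0.

0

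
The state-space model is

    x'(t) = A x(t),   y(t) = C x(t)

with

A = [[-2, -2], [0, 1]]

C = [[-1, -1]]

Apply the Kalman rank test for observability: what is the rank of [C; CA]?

2

CA = [[2, 1]]
Observability matrix O = [C; CA] = [[-1, -1], [2, 1]]
det(O) = (-1)·1 - (-1)·2 = -1 - (-2) = 1 ≠ 0, so rank(O) = 2.
rank(O) = 2 = n, so the pair (A, C) is completely observable.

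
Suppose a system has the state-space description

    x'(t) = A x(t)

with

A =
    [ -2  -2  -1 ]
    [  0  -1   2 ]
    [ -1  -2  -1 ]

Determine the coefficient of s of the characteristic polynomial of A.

Expand det(sI - A) for the 3×3 matrix.
p(s) = s^3 + 4s^2 + 8s + 5.
(Check: constant term = det(-A) = (-1)^3 det A = 5; coefficient of s^2 = -tr A = 4.)
The coefficient of s is 8.

8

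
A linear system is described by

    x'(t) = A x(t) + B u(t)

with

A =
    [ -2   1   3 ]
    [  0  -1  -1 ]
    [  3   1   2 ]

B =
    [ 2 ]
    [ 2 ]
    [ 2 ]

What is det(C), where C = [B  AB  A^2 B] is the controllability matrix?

AB = [[4], [-4], [12]]
A^2B = [[24], [-8], [32]]
Controllability matrix C = [B  AB  A^2B] = [[2, 4, 24], [2, -4, -8], [2, 12, 32]]
Expanding along the first row, det(C) = 2·((-4)·32 - (-8)·12) - 4·(2·32 - (-8)·2) + 24·(2·12 - (-4)·2) = 2·(-32) - 4·80 + 24·32 = 384
Since det(C) ≠ 0, rank(C) = 3 and the system is completely controllable.

384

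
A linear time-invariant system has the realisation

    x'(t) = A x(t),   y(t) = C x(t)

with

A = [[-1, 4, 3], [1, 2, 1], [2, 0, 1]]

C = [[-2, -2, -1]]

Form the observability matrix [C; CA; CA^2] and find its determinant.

-196

CA = [[-2, -12, -9]]
CA^2 = [[-28, -32, -27]]
Observability matrix O = [C; CA; CA^2] = [[-2, -2, -1], [-2, -12, -9], [-28, -32, -27]]
Expanding along the first row, det(O) = (-2)·((-12)·(-27) - (-9)·(-32)) - (-2)·((-2)·(-27) - (-9)·(-28)) + (-1)·((-2)·(-32) - (-12)·(-28)) = (-2)·36 - (-2)·(-198) + (-1)·(-272) = -196
Since det(O) ≠ 0, rank(O) = 3 and the system is completely observable.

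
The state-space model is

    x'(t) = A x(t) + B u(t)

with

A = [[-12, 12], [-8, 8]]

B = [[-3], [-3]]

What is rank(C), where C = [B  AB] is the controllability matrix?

1

AB = [[0], [0]]
Controllability matrix C = [B  AB] = [[-3, 0], [-3, 0]]
Every column of C is a scalar multiple of column 1 = [-3, -3] (multipliers 1, 0), so the columns span a one-dimensional space.
C ≠ 0, hence rank(C) = 1.
rank(C) = 1 < n = 2, so the pair (A, B) is not completely controllable.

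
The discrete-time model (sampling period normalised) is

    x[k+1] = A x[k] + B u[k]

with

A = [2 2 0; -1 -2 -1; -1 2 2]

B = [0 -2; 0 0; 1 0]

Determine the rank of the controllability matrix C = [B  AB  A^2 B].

3

AB = [[0, -4], [-1, 2], [2, 2]]
A^2B = [[-2, -4], [0, -2], [2, 12]]
Controllability matrix C = [B  AB  A^2B] = [[0, -2, 0, -4, -2, -4], [0, 0, -1, 2, 0, -2], [1, 0, 2, 2, 2, 12]]
Take the 3×3 submatrix of C formed by columns 1, 2, 3: [[0, -2, 0], [0, 0, -1], [1, 0, 2]]. Its determinant is 0·(0·2 - (-1)·0) - (-2)·(0·2 - (-1)·1) + 0·(0·0 - 0·1) = 0·0 - (-2)·1 + 0·0 = 2 ≠ 0.
So rank(C) ≥ 3; since C has 3 rows, rank(C) = 3.
rank(C) = 3 = n, so the pair (A, B) is completely controllable.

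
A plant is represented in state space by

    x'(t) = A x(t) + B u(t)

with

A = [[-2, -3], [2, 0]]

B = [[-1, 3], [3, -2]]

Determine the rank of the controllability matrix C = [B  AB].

AB = [[-7, 0], [-2, 6]]
Controllability matrix C = [B  AB] = [[-1, 3, -7, 0], [3, -2, -2, 6]]
Take the 2×2 submatrix of C formed by columns 1, 2: [[-1, 3], [3, -2]]. Its determinant is (-1)·(-2) - 3·3 = 2 - 9 = -7 ≠ 0.
So rank(C) ≥ 2; since C has 2 rows, rank(C) = 2.
rank(C) = 2 = n, so the pair (A, B) is completely controllable.

2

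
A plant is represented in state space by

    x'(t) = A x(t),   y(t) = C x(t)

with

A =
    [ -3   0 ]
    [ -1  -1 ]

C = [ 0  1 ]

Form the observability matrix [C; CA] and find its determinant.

CA = [[-1, -1]]
Observability matrix O = [C; CA] = [[0, 1], [-1, -1]]
det(O) = 0·(-1) - 1·(-1) = 0 - (-1) = 1
Since det(O) ≠ 0, rank(O) = 2 and the system is completely observable.

1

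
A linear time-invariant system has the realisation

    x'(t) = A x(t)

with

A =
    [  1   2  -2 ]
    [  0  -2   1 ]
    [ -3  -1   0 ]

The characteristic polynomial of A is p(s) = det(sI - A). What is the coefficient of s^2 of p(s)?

1

Expand det(sI - A) for the 3×3 matrix.
p(s) = s^3 + s^2 - 7s - 7.
(Check: constant term = det(-A) = (-1)^3 det A = -7; coefficient of s^2 = -tr A = 1.)
The coefficient of s^2 is 1.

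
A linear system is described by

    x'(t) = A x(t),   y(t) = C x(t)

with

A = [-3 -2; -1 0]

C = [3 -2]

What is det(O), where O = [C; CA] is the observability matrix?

CA = [[-7, -6]]
Observability matrix O = [C; CA] = [[3, -2], [-7, -6]]
det(O) = 3·(-6) - (-2)·(-7) = -18 - 14 = -32
Since det(O) ≠ 0, rank(O) = 2 and the system is completely observable.

-32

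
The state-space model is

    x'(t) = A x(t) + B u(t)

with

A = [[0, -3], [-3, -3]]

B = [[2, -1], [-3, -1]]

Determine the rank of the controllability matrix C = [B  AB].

AB = [[9, 3], [3, 6]]
Controllability matrix C = [B  AB] = [[2, -1, 9, 3], [-3, -1, 3, 6]]
Take the 2×2 submatrix of C formed by columns 1, 2: [[2, -1], [-3, -1]]. Its determinant is 2·(-1) - (-1)·(-3) = -2 - 3 = -5 ≠ 0.
So rank(C) ≥ 2; since C has 2 rows, rank(C) = 2.
rank(C) = 2 = n, so the pair (A, B) is completely controllable.

2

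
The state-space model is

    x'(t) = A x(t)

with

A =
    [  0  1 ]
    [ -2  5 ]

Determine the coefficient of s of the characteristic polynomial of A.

For a 2×2 matrix, det(sI - A) = s^2 - (tr A)s + det A.
tr A = 5, det A = 2.
So p(s) = s^2 - 5s + 2.
The coefficient of s is -5.

-5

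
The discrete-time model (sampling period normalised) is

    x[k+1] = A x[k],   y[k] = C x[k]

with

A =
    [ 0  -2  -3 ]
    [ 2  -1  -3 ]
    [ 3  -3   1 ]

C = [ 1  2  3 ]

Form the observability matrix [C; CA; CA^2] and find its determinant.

-729

CA = [[13, -13, -6]]
CA^2 = [[-44, 5, -6]]
Observability matrix O = [C; CA; CA^2] = [[1, 2, 3], [13, -13, -6], [-44, 5, -6]]
Expanding along the first row, det(O) = 1·((-13)·(-6) - (-6)·5) - 2·(13·(-6) - (-6)·(-44)) + 3·(13·5 - (-13)·(-44)) = 1·108 - 2·(-342) + 3·(-507) = -729
Since det(O) ≠ 0, rank(O) = 3 and the system is completely observable.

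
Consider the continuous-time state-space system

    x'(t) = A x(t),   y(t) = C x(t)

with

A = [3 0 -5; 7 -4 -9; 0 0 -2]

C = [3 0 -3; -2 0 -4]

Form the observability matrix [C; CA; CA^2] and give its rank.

CA = [[9, 0, -9], [-6, 0, 18]]
CA^2 = [[27, 0, -27], [-18, 0, -6]]
Observability matrix O = [C; CA; CA^2] = [[3, 0, -3], [-2, 0, -4], [9, 0, -9], [-6, 0, 18], [27, 0, -27], [-18, 0, -6]]
Column 2 of O is identically zero, so rank(O) ≤ 2.
The 2×2 minor from rows 1, 2, columns 1, 3 is 3·(-4) - (-3)·(-2) = -12 - 6 = -18 ≠ 0, so rank(O) = 2.
rank(O) = 2 < n = 3, so the pair (A, C) is not completely observable.

2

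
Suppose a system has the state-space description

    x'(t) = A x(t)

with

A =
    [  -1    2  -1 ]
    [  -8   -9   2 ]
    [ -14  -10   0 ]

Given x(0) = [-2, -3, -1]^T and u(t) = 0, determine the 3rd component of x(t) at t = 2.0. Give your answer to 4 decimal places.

0.4592

det(sI - A) = s^3 - (tr A)s^2 + (M11 + M22 + M33)s - det A, where Mii is the 2×2 principal minor of A obtained by deleting row i and column i.
tr A = (-1) + (-9) + 0 = -10; M11 = (-9)·0 - 2·(-10) = 0 - (-20) = 20; M22 = (-1)·0 - (-1)·(-14) = 0 - 14 = -14; M33 = (-1)·(-9) - 2·(-8) = 9 - (-16) = 25; sum of minors = 31.
det A = (-1)·((-9)·0 - 2·(-10)) - 2·((-8)·0 - 2·(-14)) + (-1)·((-8)·(-10) - (-9)·(-14)) = (-1)·20 - 2·28 + (-1)·(-46) = -30.
So p(s) = det(sI - A) = s^3 + 10s^2 + 31s + 30.
Rational-root test: any integer root divides 30. Testing small divisors, s = -2 works: p(-2) = -8 + 40 + (-62) + 30 = 0, so (s + 2) is a factor.
Dividing, p(s) = (s + 2)(s^2 + 8s + 15).
Factor s^2 + 8s + 15: two numbers with sum -8 and product 15 are -3 and -5, so s^2 + 8s + 15 = (s + 3)(s + 5).
Hence p(s) = (s + 2) (s + 3) (s + 5), with roots -5, -3, -2.
The eigenvalues -5, -3, -2 are distinct and real, so A is diagonalisable and x(t) = e^{At} x(0) = V diag(e^{λ_i t}) V^{-1} x(0), where the columns of V are the eigenvectors.
λ = -5: A - (-5)I = [[4, 2, -1], [-8, -4, 2], [-14, -10, 5]]. v must be orthogonal to every row; (row 1) × (row 3) = [0, -6, -12], so take v_1 = [0, -1, -2]^T.
λ = -3: A - (-3)I = [[2, 2, -1], [-8, -6, 2], [-14, -10, 3]]. v must be orthogonal to every row; (row 1) × (row 2) = [-2, 4, 4], so take v_2 = [1, -2, -2]^T.
λ = -2: A - (-2)I = [[1, 2, -1], [-8, -7, 2], [-14, -10, 2]]. v must be orthogonal to every row; (row 1) × (row 2) = [-3, 6, 9], so take v_3 = [1, -2, -3]^T.
V = [v_1 v_2 v_3] = [[0, 1, 1], [-1, -2, -2], [-2, -2, -3]] has det V = -1, so V^{-1} = adj(V)/det V = [[-2, -1, 0], [-1, -2, 1], [2, 2, -1]].
Modal coordinates z(0) = V^{-1} x(0): (-2)·(-2) + (-1)·(-3) + 0·(-1) = 7; (-1)·(-2) + (-2)·(-3) + 1·(-1) = 7; 2·(-2) + 2·(-3) + (-1)·(-1) = -9; so z(0) = [7, 7, -9]^T.
x_3(t) = Σ_i (v_i)_3 · z_i(0) · e^{λ_i t} (row 3 of V times the modal terms).
x_3(2.0) = (-2)·7·e^{-5·2.0} + (-2)·7·e^{-3·2.0} + (-3)·(-9)·e^{-2·2.0} = (-14)·0.000045 + (-14)·0.002479 + 27·0.018316 = 0.4592.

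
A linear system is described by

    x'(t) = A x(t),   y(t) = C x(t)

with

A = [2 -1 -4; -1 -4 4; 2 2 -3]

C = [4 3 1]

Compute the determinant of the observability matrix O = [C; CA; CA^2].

CA = [[7, -14, -7]]
CA^2 = [[14, 35, -63]]
Observability matrix O = [C; CA; CA^2] = [[4, 3, 1], [7, -14, -7], [14, 35, -63]]
Expanding along the first row, det(O) = 4·((-14)·(-63) - (-7)·35) - 3·(7·(-63) - (-7)·14) + 1·(7·35 - (-14)·14) = 4·1127 - 3·(-343) + 1·441 = 5978
Since det(O) ≠ 0, rank(O) = 3 and the system is completely observable.

5978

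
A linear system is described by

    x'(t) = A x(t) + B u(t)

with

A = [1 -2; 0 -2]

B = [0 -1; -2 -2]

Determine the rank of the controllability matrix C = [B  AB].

2

AB = [[4, 3], [4, 4]]
Controllability matrix C = [B  AB] = [[0, -1, 4, 3], [-2, -2, 4, 4]]
Take the 2×2 submatrix of C formed by columns 1, 2: [[0, -1], [-2, -2]]. Its determinant is 0·(-2) - (-1)·(-2) = 0 - 2 = -2 ≠ 0.
So rank(C) ≥ 2; since C has 2 rows, rank(C) = 2.
rank(C) = 2 = n, so the pair (A, B) is completely controllable.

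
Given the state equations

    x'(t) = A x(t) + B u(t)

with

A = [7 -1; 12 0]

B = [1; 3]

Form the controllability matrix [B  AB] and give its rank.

1

AB = [[4], [12]]
Controllability matrix C = [B  AB] = [[1, 4], [3, 12]]
Every column of C is a scalar multiple of column 1 = [1, 3] (multipliers 1, 4), so the columns span a one-dimensional space.
C ≠ 0, hence rank(C) = 1.
rank(C) = 1 < n = 2, so the pair (A, B) is not completely controllable.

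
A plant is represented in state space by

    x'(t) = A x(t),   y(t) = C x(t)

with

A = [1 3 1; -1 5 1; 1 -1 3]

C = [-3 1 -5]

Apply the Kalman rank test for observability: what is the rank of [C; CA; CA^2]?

CA = [[-9, 1, -17]]
CA^2 = [[-27, -5, -59]]
Observability matrix O = [C; CA; CA^2] = [[-3, 1, -5], [-9, 1, -17], [-27, -5, -59]]
The columns c1, c2, c3 of O are linearly dependent: -2·c1 - c2 + c3 = 0 (check each entry), so rank(O) ≤ 2.
The 2×2 minor from rows 1, 2, columns 1, 2 is (-3)·1 - 1·(-9) = -3 - (-9) = 6 ≠ 0, so rank(O) = 2.
rank(O) = 2 < n = 3, so the pair (A, C) is not completely observable.

2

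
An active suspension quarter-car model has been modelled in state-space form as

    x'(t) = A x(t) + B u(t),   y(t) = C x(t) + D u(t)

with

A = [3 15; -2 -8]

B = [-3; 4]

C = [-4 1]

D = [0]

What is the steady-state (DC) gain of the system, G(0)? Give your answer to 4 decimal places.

G(0) = C(-A)^{-1}B + D = -C A^{-1} B + D.
det A = 6, so A^{-1} = (1/6)·adj(A) = [[-4/3, -5/2], [1/3, 1/2]]
A^{-1} B = [-6, 1]^T
C A^{-1} B = 25
G(0) = D - C A^{-1} B = 0 - (25) = -25

-25.0000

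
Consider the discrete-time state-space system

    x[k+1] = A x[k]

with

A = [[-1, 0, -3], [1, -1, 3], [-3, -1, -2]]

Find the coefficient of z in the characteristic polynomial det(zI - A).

Expand det(zI - A) for the 3×3 matrix.
p(z) = z^3 + 4z^2 - z - 7.
(Check: constant term = det(-A) = (-1)^3 det A = -7; coefficient of z^2 = -tr A = 4.)
The coefficient of z is -1.

-1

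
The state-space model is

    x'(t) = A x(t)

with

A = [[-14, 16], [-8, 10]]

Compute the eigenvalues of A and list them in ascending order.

det(sI - A) = s^2 - (tr A)s + det A, with tr A = (-14) + 10 = -4 and det A = (-14)·10 - 16·(-8) = -140 - (-128) = -12.
So p(s) = det(sI - A) = s^2 + 4s - 12.
Factor s^2 + 4s - 12: two numbers with sum -4 and product -12 are 2 and -6, so s^2 + 4s - 12 = (s - 2)(s + 6).
Hence p(s) = (s - 2) (s + 6), with roots -6, 2.
At least one eigenvalue has non-negative real part, so the system is not asymptotically stable.

-6, 2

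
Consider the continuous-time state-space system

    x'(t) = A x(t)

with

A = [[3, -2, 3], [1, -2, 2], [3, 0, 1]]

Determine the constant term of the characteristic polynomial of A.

-2

Expand det(sI - A) for the 3×3 matrix.
p(s) = s^3 - 2s^2 - 12s - 2.
(Check: constant term = det(-A) = (-1)^3 det A = -2; coefficient of s^2 = -tr A = -2.)
The constant term is -2.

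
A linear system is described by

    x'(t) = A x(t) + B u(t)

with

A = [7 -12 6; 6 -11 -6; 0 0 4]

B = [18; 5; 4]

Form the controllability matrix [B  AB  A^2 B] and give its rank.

AB = [[90], [29], [16]]
A^2B = [[378], [125], [64]]
Controllability matrix C = [B  AB  A^2B] = [[18, 90, 378], [5, 29, 125], [4, 16, 64]]
The rows r1, r2, r3 of C are linearly dependent: -r1 + 2·r2 + 2·r3 = 0 (check each entry), so rank(C) ≤ 2.
The 2×2 minor from rows 1, 2, columns 1, 2 is 18·29 - 90·5 = 522 - 450 = 72 ≠ 0, so rank(C) = 2.
rank(C) = 2 < n = 3, so the pair (A, B) is not completely controllable.

2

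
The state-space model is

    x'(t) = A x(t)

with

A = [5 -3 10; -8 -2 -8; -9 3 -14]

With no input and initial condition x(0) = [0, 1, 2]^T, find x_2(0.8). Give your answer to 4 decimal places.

-1.0872

det(sI - A) = s^3 - (tr A)s^2 + (M11 + M22 + M33)s - det A, where Mii is the 2×2 principal minor of A obtained by deleting row i and column i.
tr A = 5 + (-2) + (-14) = -11; M11 = (-2)·(-14) - (-8)·3 = 28 - (-24) = 52; M22 = 5·(-14) - 10·(-9) = -70 - (-90) = 20; M33 = 5·(-2) - (-3)·(-8) = -10 - 24 = -34; sum of minors = 38.
det A = 5·((-2)·(-14) - (-8)·3) - (-3)·((-8)·(-14) - (-8)·(-9)) + 10·((-8)·3 - (-2)·(-9)) = 5·52 - (-3)·40 + 10·(-42) = -40.
So p(s) = det(sI - A) = s^3 + 11s^2 + 38s + 40.
Rational-root test: any integer root divides 40. Testing small divisors, s = -2 works: p(-2) = -8 + 44 + (-76) + 40 = 0, so (s + 2) is a factor.
Dividing, p(s) = (s + 2)(s^2 + 9s + 20).
Factor s^2 + 9s + 20: two numbers with sum -9 and product 20 are -4 and -5, so s^2 + 9s + 20 = (s + 4)(s + 5).
Hence p(s) = (s + 2) (s + 4) (s + 5), with roots -5, -4, -2.
The eigenvalues -5, -4, -2 are distinct and real, so A is diagonalisable and x(t) = e^{At} x(0) = V diag(e^{λ_i t}) V^{-1} x(0), where the columns of V are the eigenvectors.
λ = -5: A - (-5)I = [[10, -3, 10], [-8, 3, -8], [-9, 3, -9]]. v must be orthogonal to every row; (row 1) × (row 2) = [-6, 0, 6], so take v_1 = [1, 0, -1]^T.
λ = -4: A - (-4)I = [[9, -3, 10], [-8, 2, -8], [-9, 3, -10]]. v must be orthogonal to every row; (row 1) × (row 2) = [4, -8, -6], so take v_2 = [-2, 4, 3]^T.
λ = -2: A - (-2)I = [[7, -3, 10], [-8, 0, -8], [-9, 3, -12]]. v must be orthogonal to every row; (row 1) × (row 2) = [24, -24, -24], so take v_3 = [-1, 1, 1]^T.
V = [v_1 v_2 v_3] = [[1, -2, -1], [0, 4, 1], [-1, 3, 1]] has det V = -1, so V^{-1} = adj(V)/det V = [[-1, 1, -2], [1, 0, 1], [-4, 1, -4]].
Modal coordinates z(0) = V^{-1} x(0): (-1)·0 + 1·1 + (-2)·2 = -3; 1·0 + 0·1 + 1·2 = 2; (-4)·0 + 1·1 + (-4)·2 = -7; so z(0) = [-3, 2, -7]^T.
x_2(t) = Σ_i (v_i)_2 · z_i(0) · e^{λ_i t} (row 2 of V times the modal terms).
x_2(0.8) = 0·(-3)·e^{-5·0.8} + 4·2·e^{-4·0.8} + 1·(-7)·e^{-2·0.8} = 0·0.018316 + 8·0.040762 + (-7)·0.201897 = -1.0872.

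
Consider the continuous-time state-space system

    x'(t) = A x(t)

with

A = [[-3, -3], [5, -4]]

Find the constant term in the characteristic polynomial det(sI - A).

27

For a 2×2 matrix, det(sI - A) = s^2 - (tr A)s + det A.
tr A = -7, det A = 27.
So p(s) = s^2 + 7s + 27.
The constant term is 27.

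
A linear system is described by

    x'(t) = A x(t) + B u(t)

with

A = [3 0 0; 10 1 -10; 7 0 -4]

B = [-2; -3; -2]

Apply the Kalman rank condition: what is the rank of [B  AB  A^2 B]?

AB = [[-6], [-3], [-6]]
A^2B = [[-18], [-3], [-18]]
Controllability matrix C = [B  AB  A^2B] = [[-2, -6, -18], [-3, -3, -3], [-2, -6, -18]]
The rows r1, r2, r3 of C are linearly dependent: -r1 + r3 = 0 (check each entry), so rank(C) ≤ 2.
The 2×2 minor from rows 1, 2, columns 1, 2 is (-2)·(-3) - (-6)·(-3) = 6 - 18 = -12 ≠ 0, so rank(C) = 2.
rank(C) = 2 < n = 3, so the pair (A, B) is not completely controllable.

2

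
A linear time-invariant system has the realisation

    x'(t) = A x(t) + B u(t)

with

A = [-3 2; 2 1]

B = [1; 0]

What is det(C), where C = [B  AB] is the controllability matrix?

AB = [[-3], [2]]
Controllability matrix C = [B  AB] = [[1, -3], [0, 2]]
det(C) = 1·2 - (-3)·0 = 2 - 0 = 2
Since det(C) ≠ 0, rank(C) = 2 and the system is completely controllable.

2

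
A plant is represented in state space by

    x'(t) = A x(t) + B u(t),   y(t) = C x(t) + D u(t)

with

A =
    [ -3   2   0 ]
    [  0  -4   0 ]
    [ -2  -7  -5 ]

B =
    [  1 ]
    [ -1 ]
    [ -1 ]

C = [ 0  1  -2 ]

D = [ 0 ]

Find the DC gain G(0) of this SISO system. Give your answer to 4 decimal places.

G(0) = C(-A)^{-1}B + D = -C A^{-1} B + D.
det A = -60, so A^{-1} = (1/-60)·adj(A) = [[-1/3, -1/6, 0], [0, -1/4, 0], [2/15, 5/12, -1/5]]
A^{-1} B = [-1/6, 1/4, -1/12]^T
C A^{-1} B = 5/12
G(0) = D - C A^{-1} B = 0 - (5/12) = -5/12 ≈ -0.4167

-0.4167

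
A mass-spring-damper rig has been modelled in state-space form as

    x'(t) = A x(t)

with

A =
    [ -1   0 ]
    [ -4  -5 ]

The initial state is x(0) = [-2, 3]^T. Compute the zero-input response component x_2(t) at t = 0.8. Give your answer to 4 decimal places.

0.9170

det(sI - A) = s^2 - (tr A)s + det A, with tr A = (-1) + (-5) = -6 and det A = (-1)·(-5) - 0·(-4) = 5 - 0 = 5.
So p(s) = det(sI - A) = s^2 + 6s + 5.
Factor s^2 + 6s + 5: two numbers with sum -6 and product 5 are -1 and -5, so s^2 + 6s + 5 = (s + 1)(s + 5).
Hence p(s) = (s + 1) (s + 5), with roots -5, -1.
The eigenvalues -5, -1 are distinct and real, so A is diagonalisable and x(t) = e^{At} x(0) = V diag(e^{λ_i t}) V^{-1} x(0), where the columns of V are the eigenvectors.
λ = -5: A - (-5)I = [[4, 0], [-4, 0]]. Row 1 gives 4·v1 + 0·v2 = 0, so take v_1 = [0, -1]^T.
λ = -1: A - (-1)I = [[0, 0], [-4, -4]]. Row 2 gives (-4)·v1 + (-4)·v2 = 0, so take v_2 = [1, -1]^T.
V = [v_1 v_2] = [[0, 1], [-1, -1]] has det V = 1, so V^{-1} = adj(V)/det V = [[-1, -1], [1, 0]].
Modal coordinates z(0) = V^{-1} x(0): (-1)·(-2) + (-1)·3 = -1; 1·(-2) + 0·3 = -2; so z(0) = [-1, -2]^T.
x_2(t) = Σ_i (v_i)_2 · z_i(0) · e^{λ_i t} (row 2 of V times the modal terms).
x_2(0.8) = (-1)·(-1)·e^{-5·0.8} + (-1)·(-2)·e^{-1·0.8} = 1·0.018316 + 2·0.449329 = 0.9170.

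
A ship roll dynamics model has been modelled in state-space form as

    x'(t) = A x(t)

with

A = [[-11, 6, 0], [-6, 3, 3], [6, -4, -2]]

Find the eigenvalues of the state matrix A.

-5, -3, -2

det(sI - A) = s^3 - (tr A)s^2 + (M11 + M22 + M33)s - det A, where Mii is the 2×2 principal minor of A obtained by deleting row i and column i.
tr A = (-11) + 3 + (-2) = -10; M11 = 3·(-2) - 3·(-4) = -6 - (-12) = 6; M22 = (-11)·(-2) - 0·6 = 22 - 0 = 22; M33 = (-11)·3 - 6·(-6) = -33 - (-36) = 3; sum of minors = 31.
det A = (-11)·(3·(-2) - 3·(-4)) - 6·((-6)·(-2) - 3·6) + 0·((-6)·(-4) - 3·6) = (-11)·6 - 6·(-6) + 0·6 = -30.
So p(s) = det(sI - A) = s^3 + 10s^2 + 31s + 30.
Rational-root test: any integer root divides 30. Testing small divisors, s = -2 works: p(-2) = -8 + 40 + (-62) + 30 = 0, so (s + 2) is a factor.
Dividing, p(s) = (s + 2)(s^2 + 8s + 15).
Factor s^2 + 8s + 15: two numbers with sum -8 and product 15 are -3 and -5, so s^2 + 8s + 15 = (s + 3)(s + 5).
Hence p(s) = (s + 2) (s + 3) (s + 5), with roots -5, -3, -2.
All eigenvalues have negative real part, so the system is asymptotically stable.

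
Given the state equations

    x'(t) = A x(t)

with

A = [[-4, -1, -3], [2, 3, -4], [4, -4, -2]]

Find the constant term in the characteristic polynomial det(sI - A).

Expand det(sI - A) for the 3×3 matrix.
p(s) = s^3 + 3s^2 - 12s - 160.
(Check: constant term = det(-A) = (-1)^3 det A = -160; coefficient of s^2 = -tr A = 3.)
The constant term is -160.

-160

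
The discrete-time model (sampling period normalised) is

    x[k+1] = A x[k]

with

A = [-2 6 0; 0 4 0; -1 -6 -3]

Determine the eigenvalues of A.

-3, -2, 4

det(zI - A) = z^3 - (tr A)z^2 + (M11 + M22 + M33)z - det A, where Mii is the 2×2 principal minor of A obtained by deleting row i and column i.
tr A = (-2) + 4 + (-3) = -1; M11 = 4·(-3) - 0·(-6) = -12 - 0 = -12; M22 = (-2)·(-3) - 0·(-1) = 6 - 0 = 6; M33 = (-2)·4 - 6·0 = -8 - 0 = -8; sum of minors = -14.
det A = (-2)·(4·(-3) - 0·(-6)) - 6·(0·(-3) - 0·(-1)) + 0·(0·(-6) - 4·(-1)) = (-2)·(-12) - 6·0 + 0·4 = 24.
So p(z) = det(zI - A) = z^3 + z^2 - 14z - 24.
Rational-root test: any integer root divides -24. Testing small divisors, z = -2 works: p(-2) = -8 + 4 + 28 + (-24) = 0, so (z + 2) is a factor.
Dividing, p(z) = (z + 2)(z^2 - z - 12).
Factor z^2 - z - 12: two numbers with sum 1 and product -12 are 4 and -3, so z^2 - z - 12 = (z - 4)(z + 3).
Hence p(z) = (z - 4) (z + 2) (z + 3), with roots -3, -2, 4.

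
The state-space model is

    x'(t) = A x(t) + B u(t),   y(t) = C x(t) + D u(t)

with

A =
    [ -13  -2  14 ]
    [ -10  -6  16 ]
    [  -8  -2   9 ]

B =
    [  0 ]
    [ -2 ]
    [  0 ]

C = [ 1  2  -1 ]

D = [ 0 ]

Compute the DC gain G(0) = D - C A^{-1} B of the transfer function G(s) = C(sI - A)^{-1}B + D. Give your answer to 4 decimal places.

0.6667

G(0) = C(-A)^{-1}B + D = -C A^{-1} B + D.
det A = -30, so A^{-1} = (1/-30)·adj(A) = [[11/15, 1/3, -26/15], [19/15, 1/6, -34/15], [14/15, 1/3, -29/15]]
A^{-1} B = [-2/3, -1/3, -2/3]^T
C A^{-1} B = -2/3
G(0) = D - C A^{-1} B = 0 - (-2/3) = 2/3 ≈ 0.6667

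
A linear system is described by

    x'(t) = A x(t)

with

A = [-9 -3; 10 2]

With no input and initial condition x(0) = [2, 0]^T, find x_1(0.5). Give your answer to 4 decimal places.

-0.6073

det(sI - A) = s^2 - (tr A)s + det A, with tr A = (-9) + 2 = -7 and det A = (-9)·2 - (-3)·10 = -18 - (-30) = 12.
So p(s) = det(sI - A) = s^2 + 7s + 12.
Factor s^2 + 7s + 12: two numbers with sum -7 and product 12 are -3 and -4, so s^2 + 7s + 12 = (s + 3)(s + 4).
Hence p(s) = (s + 3) (s + 4), with roots -4, -3.
The eigenvalues -4, -3 are distinct and real, so A is diagonalisable and x(t) = e^{At} x(0) = V diag(e^{λ_i t}) V^{-1} x(0), where the columns of V are the eigenvectors.
λ = -4: A - (-4)I = [[-5, -3], [10, 6]]. Row 1 gives (-5)·v1 + (-3)·v2 = 0, so take v_1 = [-3, 5]^T.
λ = -3: A - (-3)I = [[-6, -3], [10, 5]]. Row 1 gives (-6)·v1 + (-3)·v2 = 0, so take v_2 = [-1, 2]^T.
V = [v_1 v_2] = [[-3, -1], [5, 2]] has det V = -1, so V^{-1} = adj(V)/det V = [[-2, -1], [5, 3]].
Modal coordinates z(0) = V^{-1} x(0): (-2)·2 + (-1)·0 = -4; 5·2 + 3·0 = 10; so z(0) = [-4, 10]^T.
x_1(t) = Σ_i (v_i)_1 · z_i(0) · e^{λ_i t} (row 1 of V times the modal terms).
x_1(0.5) = (-3)·(-4)·e^{-4·0.5} + (-1)·10·e^{-3·0.5} = 12·0.135335 + (-10)·0.223130 = -0.6073.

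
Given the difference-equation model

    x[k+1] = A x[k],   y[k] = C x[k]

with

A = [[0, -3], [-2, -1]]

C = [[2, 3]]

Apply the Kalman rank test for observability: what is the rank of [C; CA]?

CA = [[-6, -9]]
Observability matrix O = [C; CA] = [[2, 3], [-6, -9]]
Every row of O is a scalar multiple of row 1 = [2, 3] (multipliers 1, -3), so the rows span a one-dimensional space.
O ≠ 0, hence rank(O) = 1.
rank(O) = 1 < n = 2, so the pair (A, C) is not completely observable.

1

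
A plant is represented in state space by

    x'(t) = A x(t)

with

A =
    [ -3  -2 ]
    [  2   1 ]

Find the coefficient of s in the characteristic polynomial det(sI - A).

2

For a 2×2 matrix, det(sI - A) = s^2 - (tr A)s + det A.
tr A = -2, det A = 1.
So p(s) = s^2 + 2s + 1.
The coefficient of s is 2.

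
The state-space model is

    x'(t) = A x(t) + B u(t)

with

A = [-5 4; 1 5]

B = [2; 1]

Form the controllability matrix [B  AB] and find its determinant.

AB = [[-6], [7]]
Controllability matrix C = [B  AB] = [[2, -6], [1, 7]]
det(C) = 2·7 - (-6)·1 = 14 - (-6) = 20
Since det(C) ≠ 0, rank(C) = 2 and the system is completely controllable.

20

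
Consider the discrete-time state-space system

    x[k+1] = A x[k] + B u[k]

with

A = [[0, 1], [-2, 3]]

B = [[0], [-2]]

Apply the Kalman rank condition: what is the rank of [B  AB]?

2

AB = [[-2], [-6]]
Controllability matrix C = [B  AB] = [[0, -2], [-2, -6]]
det(C) = 0·(-6) - (-2)·(-2) = 0 - 4 = -4 ≠ 0, so rank(C) = 2.
rank(C) = 2 = n, so the pair (A, B) is completely controllable.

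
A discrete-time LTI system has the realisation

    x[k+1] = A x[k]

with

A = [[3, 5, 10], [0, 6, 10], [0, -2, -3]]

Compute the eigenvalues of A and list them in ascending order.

1, 2, 3

det(zI - A) = z^3 - (tr A)z^2 + (M11 + M22 + M33)z - det A, where Mii is the 2×2 principal minor of A obtained by deleting row i and column i.
tr A = 3 + 6 + (-3) = 6; M11 = 6·(-3) - 10·(-2) = -18 - (-20) = 2; M22 = 3·(-3) - 10·0 = -9 - 0 = -9; M33 = 3·6 - 5·0 = 18 - 0 = 18; sum of minors = 11.
det A = 3·(6·(-3) - 10·(-2)) - 5·(0·(-3) - 10·0) + 10·(0·(-2) - 6·0) = 3·2 - 5·0 + 10·0 = 6.
So p(z) = det(zI - A) = z^3 - 6z^2 + 11z - 6.
Rational-root test: any integer root divides -6. Testing small divisors, z = 1 works: p(1) = 1 + (-6) + 11 + (-6) = 0, so (z - 1) is a factor.
Dividing, p(z) = (z - 1)(z^2 - 5z + 6).
Factor z^2 - 5z + 6: two numbers with sum 5 and product 6 are 3 and 2, so z^2 - 5z + 6 = (z - 3)(z - 2).
Hence p(z) = (z - 3) (z - 2) (z - 1), with roots 1, 2, 3.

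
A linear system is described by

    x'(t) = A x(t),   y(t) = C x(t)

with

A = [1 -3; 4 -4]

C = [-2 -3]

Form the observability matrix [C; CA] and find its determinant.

-78

CA = [[-14, 18]]
Observability matrix O = [C; CA] = [[-2, -3], [-14, 18]]
det(O) = (-2)·18 - (-3)·(-14) = -36 - 42 = -78
Since det(O) ≠ 0, rank(O) = 2 and the system is completely observable.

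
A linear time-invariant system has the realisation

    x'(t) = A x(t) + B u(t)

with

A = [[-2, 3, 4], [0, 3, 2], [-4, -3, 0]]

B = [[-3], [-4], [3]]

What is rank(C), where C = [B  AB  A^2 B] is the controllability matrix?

3

AB = [[6], [-6], [24]]
A^2B = [[66], [30], [-6]]
Controllability matrix C = [B  AB  A^2B] = [[-3, 6, 66], [-4, -6, 30], [3, 24, -6]]
det(C) = (-3)·((-6)·(-6) - 30·24) - 6·((-4)·(-6) - 30·3) + 66·((-4)·24 - (-6)·3) = (-3)·(-684) - 6·(-66) + 66·(-78) = -2700 ≠ 0, so rank(C) = 3.
rank(C) = 3 = n, so the pair (A, B) is completely controllable.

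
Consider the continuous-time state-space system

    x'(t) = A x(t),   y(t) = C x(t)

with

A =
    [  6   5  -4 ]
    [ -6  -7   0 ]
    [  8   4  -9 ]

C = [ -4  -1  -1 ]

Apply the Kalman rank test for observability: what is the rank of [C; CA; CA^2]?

CA = [[-26, -17, 25]]
CA^2 = [[146, 89, -121]]
Observability matrix O = [C; CA; CA^2] = [[-4, -1, -1], [-26, -17, 25], [146, 89, -121]]
The columns c1, c2, c3 of O are linearly dependent: -c1 + 3·c2 + c3 = 0 (check each entry), so rank(O) ≤ 2.
The 2×2 minor from rows 1, 2, columns 1, 2 is (-4)·(-17) - (-1)·(-26) = 68 - 26 = 42 ≠ 0, so rank(O) = 2.
rank(O) = 2 < n = 3, so the pair (A, C) is not completely observable.

2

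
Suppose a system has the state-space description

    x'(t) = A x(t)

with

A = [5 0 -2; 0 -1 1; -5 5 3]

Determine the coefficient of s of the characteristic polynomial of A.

Expand det(sI - A) for the 3×3 matrix.
p(s) = s^3 - 7s^2 - 8s + 30.
(Check: constant term = det(-A) = (-1)^3 det A = 30; coefficient of s^2 = -tr A = -7.)
The coefficient of s is -8.

-8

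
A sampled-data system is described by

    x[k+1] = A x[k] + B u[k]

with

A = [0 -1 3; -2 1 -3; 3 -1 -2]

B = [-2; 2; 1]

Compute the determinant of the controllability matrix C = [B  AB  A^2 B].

10

AB = [[1], [3], [-10]]
A^2B = [[-33], [31], [20]]
Controllability matrix C = [B  AB  A^2B] = [[-2, 1, -33], [2, 3, 31], [1, -10, 20]]
Expanding along the first row, det(C) = (-2)·(3·20 - 31·(-10)) - 1·(2·20 - 31·1) + (-33)·(2·(-10) - 3·1) = (-2)·370 - 1·9 + (-33)·(-23) = 10
Since det(C) ≠ 0, rank(C) = 3 and the system is completely controllable.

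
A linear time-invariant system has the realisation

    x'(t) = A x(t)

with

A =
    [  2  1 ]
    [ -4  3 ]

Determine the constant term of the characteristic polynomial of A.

10

For a 2×2 matrix, det(sI - A) = s^2 - (tr A)s + det A.
tr A = 5, det A = 10.
So p(s) = s^2 - 5s + 10.
The constant term is 10.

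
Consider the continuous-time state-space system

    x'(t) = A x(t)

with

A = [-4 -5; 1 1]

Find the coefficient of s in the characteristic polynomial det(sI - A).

For a 2×2 matrix, det(sI - A) = s^2 - (tr A)s + det A.
tr A = -3, det A = 1.
So p(s) = s^2 + 3s + 1.
The coefficient of s is 3.

3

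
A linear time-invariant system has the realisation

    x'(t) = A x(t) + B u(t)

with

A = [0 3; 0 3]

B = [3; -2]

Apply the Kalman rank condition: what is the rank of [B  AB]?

2

AB = [[-6], [-6]]
Controllability matrix C = [B  AB] = [[3, -6], [-2, -6]]
det(C) = 3·(-6) - (-6)·(-2) = -18 - 12 = -30 ≠ 0, so rank(C) = 2.
rank(C) = 2 = n, so the pair (A, B) is completely controllable.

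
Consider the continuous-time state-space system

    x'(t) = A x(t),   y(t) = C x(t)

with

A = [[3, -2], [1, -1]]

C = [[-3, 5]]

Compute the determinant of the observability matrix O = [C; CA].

17

CA = [[-4, 1]]
Observability matrix O = [C; CA] = [[-3, 5], [-4, 1]]
det(O) = (-3)·1 - 5·(-4) = -3 - (-20) = 17
Since det(O) ≠ 0, rank(O) = 2 and the system is completely observable.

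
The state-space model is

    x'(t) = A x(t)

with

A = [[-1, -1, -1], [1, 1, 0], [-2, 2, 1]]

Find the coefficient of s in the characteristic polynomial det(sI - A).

Expand det(sI - A) for the 3×3 matrix.
p(s) = s^3 - s^2 - 2s + 4.
(Check: constant term = det(-A) = (-1)^3 det A = 4; coefficient of s^2 = -tr A = -1.)
The coefficient of s is -2.

-2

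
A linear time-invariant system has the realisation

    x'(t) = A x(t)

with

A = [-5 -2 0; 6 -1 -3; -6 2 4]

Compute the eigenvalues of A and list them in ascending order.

-2, -1, 1

det(sI - A) = s^3 - (tr A)s^2 + (M11 + M22 + M33)s - det A, where Mii is the 2×2 principal minor of A obtained by deleting row i and column i.
tr A = (-5) + (-1) + 4 = -2; M11 = (-1)·4 - (-3)·2 = -4 - (-6) = 2; M22 = (-5)·4 - 0·(-6) = -20 - 0 = -20; M33 = (-5)·(-1) - (-2)·6 = 5 - (-12) = 17; sum of minors = -1.
det A = (-5)·((-1)·4 - (-3)·2) - (-2)·(6·4 - (-3)·(-6)) + 0·(6·2 - (-1)·(-6)) = (-5)·2 - (-2)·6 + 0·6 = 2.
So p(s) = det(sI - A) = s^3 + 2s^2 - s - 2.
Rational-root test: any integer root divides -2. Testing small divisors, s = -1 works: p(-1) = -1 + 2 + 1 + (-2) = 0, so (s + 1) is a factor.
Dividing, p(s) = (s + 1)(s^2 + s - 2).
Factor s^2 + s - 2: two numbers with sum -1 and product -2 are 1 and -2, so s^2 + s - 2 = (s - 1)(s + 2).
Hence p(s) = (s - 1) (s + 1) (s + 2), with roots -2, -1, 1.
At least one eigenvalue has non-negative real part, so the system is not asymptotically stable.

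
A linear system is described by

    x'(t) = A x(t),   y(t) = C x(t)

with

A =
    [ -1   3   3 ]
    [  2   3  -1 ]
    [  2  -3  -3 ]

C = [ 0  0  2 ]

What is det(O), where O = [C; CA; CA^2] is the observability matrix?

-240

CA = [[4, -6, -6]]
CA^2 = [[-28, 12, 36]]
Observability matrix O = [C; CA; CA^2] = [[0, 0, 2], [4, -6, -6], [-28, 12, 36]]
Expanding along the first row, det(O) = 0·((-6)·36 - (-6)·12) - 0·(4·36 - (-6)·(-28)) + 2·(4·12 - (-6)·(-28)) = 0·(-144) - 0·(-24) + 2·(-120) = -240
Since det(O) ≠ 0, rank(O) = 3 and the system is completely observable.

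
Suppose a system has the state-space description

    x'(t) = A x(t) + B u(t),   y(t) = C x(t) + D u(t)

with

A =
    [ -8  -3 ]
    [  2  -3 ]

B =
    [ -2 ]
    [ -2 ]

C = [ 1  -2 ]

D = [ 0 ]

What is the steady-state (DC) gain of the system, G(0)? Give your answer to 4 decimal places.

1.3333

G(0) = C(-A)^{-1}B + D = -C A^{-1} B + D.
det A = 30, so A^{-1} = (1/30)·adj(A) = [[-1/10, 1/10], [-1/15, -4/15]]
A^{-1} B = [0, 2/3]^T
C A^{-1} B = -4/3
G(0) = D - C A^{-1} B = 0 - (-4/3) = 4/3 ≈ 1.3333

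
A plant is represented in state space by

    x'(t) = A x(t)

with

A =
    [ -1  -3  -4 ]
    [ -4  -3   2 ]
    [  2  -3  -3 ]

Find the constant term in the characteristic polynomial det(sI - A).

63

Expand det(sI - A) for the 3×3 matrix.
p(s) = s^3 + 7s^2 + 17s + 63.
(Check: constant term = det(-A) = (-1)^3 det A = 63; coefficient of s^2 = -tr A = 7.)
The constant term is 63.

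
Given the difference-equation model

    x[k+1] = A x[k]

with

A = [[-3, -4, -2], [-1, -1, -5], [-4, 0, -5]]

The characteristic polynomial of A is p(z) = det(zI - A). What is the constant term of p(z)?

67

Expand det(zI - A) for the 3×3 matrix.
p(z) = z^3 + 9z^2 + 11z + 67.
(Check: constant term = det(-A) = (-1)^3 det A = 67; coefficient of z^2 = -tr A = 9.)
The constant term is 67.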